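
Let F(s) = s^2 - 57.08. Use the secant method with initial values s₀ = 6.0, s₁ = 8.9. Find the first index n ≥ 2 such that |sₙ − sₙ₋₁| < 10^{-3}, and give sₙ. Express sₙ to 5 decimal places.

n = 5, sₙ = 7.55513

F(6.0) = -21.0800000, F(8.9) = 22.1300000
s₂ = 8.9000000 − 22.1300000·(2.9000000)/(43.2100000) = 7.4147651;  |Δ| = 1.4852349
F(7.4147651) = -2.1012585
s₃ = 7.4147651 − (-2.1012585)·(-1.4852349)/(-24.2312585) = 7.5435600;  |Δ| = 0.1287949
F(7.5435600) = -0.1747026
s₄ = 7.5435600 − (-0.1747026)·(0.1287949)/(1.9265560) = 7.5552393;  |Δ| = 0.0116793
F(7.5552393) = 0.0016406
s₅ = 7.5552393 − 0.0016406·(0.0116793)/(0.1763432) = 7.5551306;  |Δ| = 0.0001087
|s₅ − s₄| = 0.0001087 < 10^{-3}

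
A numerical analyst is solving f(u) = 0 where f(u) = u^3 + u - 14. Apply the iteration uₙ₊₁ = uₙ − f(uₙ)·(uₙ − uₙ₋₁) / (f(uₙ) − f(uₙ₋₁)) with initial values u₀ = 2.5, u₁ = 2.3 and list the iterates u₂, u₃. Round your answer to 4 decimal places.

2.2745, 2.2720

f(2.5) = 4.125000, f(2.3) = 0.467000
u₂ = 2.300000 − 0.467000·(2.300000 − 2.500000) / (0.467000 − 4.125000) = 2.300000 − (-0.093400)/(-3.658000) = 2.274467
f(2.274467) = 0.040739
u₃ = 2.274467 − 0.040739·(2.274467 − 2.300000) / (0.040739 − 0.467000) = 2.274467 − (-0.001040)/(-0.426261) = 2.272027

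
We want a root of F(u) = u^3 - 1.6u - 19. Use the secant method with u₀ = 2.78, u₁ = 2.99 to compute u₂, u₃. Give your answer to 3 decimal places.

F(2.78) = -1.96305, F(2.99) = 2.94690
u₂ = 2.99000 − 2.94690·(2.99000 − 2.78000) / (2.94690 − (-1.96305)) = 2.99000 − (0.61885)/(4.90995) = 2.86396
F(2.86396) = -0.09137
u₃ = 2.86396 − (-0.09137)·(2.86396 − 2.99000) / (-0.09137 − 2.94690) = 2.86396 − (0.01152)/(-3.03827) = 2.86775

2.864, 2.868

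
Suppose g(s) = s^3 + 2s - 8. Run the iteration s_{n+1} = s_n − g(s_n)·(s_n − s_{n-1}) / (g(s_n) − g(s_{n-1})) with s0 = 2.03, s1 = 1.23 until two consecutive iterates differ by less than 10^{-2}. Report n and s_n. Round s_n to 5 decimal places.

n = 5, s_n = 1.67024

g(2.03) = 4.4254270, g(1.23) = -3.6791330
s2 = 1.2300000 − (-3.6791330)·(-0.8000000)/(-8.1045600) = 1.5931667;  |Δ| = 0.3631667
g(1.5931667) = -0.7699224
s3 = 1.5931667 − (-0.7699224)·(0.3631667)/(2.9092106) = 1.6892788;  |Δ| = 0.0961121
g(1.6892788) = 0.1991894
s4 = 1.6892788 − 0.1991894·(0.0961121)/(0.9691118) = 1.6695241;  |Δ| = 0.0197547
g(1.6695241) = -0.0074696
s5 = 1.6695241 − (-0.0074696)·(-0.0197547)/(-0.2066590) = 1.6702381;  |Δ| = 0.0007140
|s5 − s4| = 0.0007140 < 10^{-2}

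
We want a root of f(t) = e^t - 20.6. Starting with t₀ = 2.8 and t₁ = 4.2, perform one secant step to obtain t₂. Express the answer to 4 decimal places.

f(2.8) = -4.155353, f(4.2) = 46.086331
t₂ = 4.200000 − 46.086331·(4.200000 − 2.800000) / (46.086331 − (-4.155353)) = 4.200000 − (64.520863)/(50.241684) = 2.915790

2.9158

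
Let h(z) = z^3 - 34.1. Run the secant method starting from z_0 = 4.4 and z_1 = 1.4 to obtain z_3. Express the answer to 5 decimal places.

h(4.4) = 51.0840000, h(1.4) = -31.3560000
z_2 = 1.4000000 − (-31.3560000)·(1.4000000 − 4.4000000) / (-31.3560000 − 51.0840000) = 1.4000000 − (94.0680000)/(-82.4400000) = 2.5410480
h(2.5410480) = -17.6926431
z_3 = 2.5410480 − (-17.6926431)·(2.5410480 − 1.4000000) / (-17.6926431 − (-31.3560000)) = 2.5410480 − (-20.1881557)/(13.6633569) = 4.0185880

4.01859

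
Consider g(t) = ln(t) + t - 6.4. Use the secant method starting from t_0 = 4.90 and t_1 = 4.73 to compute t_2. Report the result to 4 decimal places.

4.8261

g(4.90) = 0.089235, g(4.73) = -0.116075
t_2 = 4.730000 − (-0.116075)·(4.730000 − 4.900000) / (-0.116075 − 0.089235) = 4.730000 − (0.019733)/(-0.205310) = 4.826112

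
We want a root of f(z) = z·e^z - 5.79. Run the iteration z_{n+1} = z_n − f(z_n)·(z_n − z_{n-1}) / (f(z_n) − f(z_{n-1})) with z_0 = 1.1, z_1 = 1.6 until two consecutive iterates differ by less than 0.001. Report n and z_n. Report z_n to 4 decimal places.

f(1.1) = -2.485417, f(1.6) = 2.134852
z_2 = 1.600000 − 2.134852·(0.500000)/(4.620269) = 1.368969;  |Δ| = 0.231031
f(1.368969) = -0.408179
z_3 = 1.368969 − (-0.408179)·(-0.231031)/(-2.543031) = 1.406051;  |Δ| = 0.037083
f(1.406051) = -0.053571
z_4 = 1.406051 − (-0.053571)·(0.037083)/(0.354608) = 1.411654;  |Δ| = 0.005602
f(1.411654) = 0.001639
z_5 = 1.411654 − 0.001639·(0.005602)/(0.055210) = 1.411487;  |Δ| = 0.000166
|z_5 − z_4| = 0.000166 < 0.001

n = 5, z_n = 1.4115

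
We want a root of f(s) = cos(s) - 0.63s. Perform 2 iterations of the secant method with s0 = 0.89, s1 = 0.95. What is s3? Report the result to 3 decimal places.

f(0.89) = 0.06871, f(0.95) = -0.01682
s2 = 0.95000 − (-0.01682)·(0.95000 − 0.89000) / (-0.01682 − 0.06871) = 0.95000 − (-0.00101)/(-0.08553) = 0.93820
f(0.93820) = 0.00017
s3 = 0.93820 − 0.00017·(0.93820 − 0.95000) / (0.00017 − (-0.01682)) = 0.93820 − (0.00000)/(0.01699) = 0.93832

0.938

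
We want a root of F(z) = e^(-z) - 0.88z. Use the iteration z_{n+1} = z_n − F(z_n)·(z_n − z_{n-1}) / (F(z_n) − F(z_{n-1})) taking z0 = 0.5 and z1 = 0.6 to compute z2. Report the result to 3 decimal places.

F(0.5) = 0.16653, F(0.6) = 0.02081
z2 = 0.60000 − 0.02081·(0.60000 − 0.50000) / (0.02081 − 0.16653) = 0.60000 − (0.00208)/(-0.14572) = 0.61428

0.614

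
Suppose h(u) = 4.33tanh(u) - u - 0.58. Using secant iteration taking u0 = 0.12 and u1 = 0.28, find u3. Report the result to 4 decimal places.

h(0.12) = -0.182880, h(0.28) = 0.321679
u2 = 0.280000 − 0.321679·(0.280000 − 0.120000) / (0.321679 − (-0.182880)) = 0.280000 − (0.051469)/(0.504559) = 0.177993
h(0.177993) = 0.004679
u3 = 0.177993 − 0.004679·(0.177993 − 0.280000) / (0.004679 − 0.321679) = 0.177993 − (-0.000477)/(-0.317000) = 0.176487

0.1765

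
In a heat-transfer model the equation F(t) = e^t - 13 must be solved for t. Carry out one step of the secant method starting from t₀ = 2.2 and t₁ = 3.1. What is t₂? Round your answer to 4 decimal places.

F(2.2) = -3.974987, F(3.1) = 9.197951
t₂ = 3.100000 − 9.197951·(3.100000 − 2.200000) / (9.197951 − (-3.974987)) = 3.100000 − (8.278156)/(13.172938) = 2.471579

2.4716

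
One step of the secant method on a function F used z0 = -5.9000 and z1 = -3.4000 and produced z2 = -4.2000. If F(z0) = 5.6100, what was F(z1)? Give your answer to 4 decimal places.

The secant line through (-5.9000, 5.6100) and (-3.4000, F(z1)) crosses zero at z2 = -4.2000.
So (-5.9000, 5.6100), (-3.4000, F(z1)), (-4.2000, 0) are collinear:
F(z1) = 5.6100 · (-3.4000 − (-4.2000)) / (-5.9000 − (-4.2000)) = 5.6100 · (0.800000)/(-1.700000) = -2.640000

-2.6400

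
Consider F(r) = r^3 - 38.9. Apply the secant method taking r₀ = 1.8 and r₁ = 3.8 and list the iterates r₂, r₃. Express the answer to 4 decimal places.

3.1486, 3.3602

F(1.8) = -33.068000, F(3.8) = 15.972000
r₂ = 3.800000 − 15.972000·(3.800000 − 1.800000) / (15.972000 − (-33.068000)) = 3.800000 − (31.944000)/(49.040000) = 3.148613
F(3.148613) = -7.685383
r₃ = 3.148613 − (-7.685383)·(3.148613 − 3.800000) / (-7.685383 − 15.972000) = 3.148613 − (5.006156)/(-23.657383) = 3.360224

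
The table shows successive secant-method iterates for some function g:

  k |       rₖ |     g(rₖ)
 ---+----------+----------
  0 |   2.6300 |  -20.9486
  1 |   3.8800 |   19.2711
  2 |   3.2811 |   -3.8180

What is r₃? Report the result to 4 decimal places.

r₃ = 3.2811 − (-3.8180)·(3.2811 − 3.8800) / (-3.8180 − 19.2711)
   = 3.2811 − (2.286600)/(-23.089100) = 3.380134

3.3801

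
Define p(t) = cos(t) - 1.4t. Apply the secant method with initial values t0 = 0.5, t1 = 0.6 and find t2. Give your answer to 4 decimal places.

0.5924

p(0.5) = 0.177583, p(0.6) = -0.014664
t2 = 0.600000 − (-0.014664)·(0.600000 − 0.500000) / (-0.014664 − 0.177583) = 0.600000 − (-0.001466)/(-0.192247) = 0.592372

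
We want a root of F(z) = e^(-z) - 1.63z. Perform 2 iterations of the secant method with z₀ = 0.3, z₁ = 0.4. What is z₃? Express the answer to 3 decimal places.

F(0.3) = 0.25182, F(0.4) = 0.01832
z₂ = 0.40000 − 0.01832·(0.40000 − 0.30000) / (0.01832 − 0.25182) = 0.40000 − (0.00183)/(-0.23350) = 0.40785
F(0.40785) = 0.00029
z₃ = 0.40785 − 0.00029·(0.40785 − 0.40000) / (0.00029 − 0.01832) = 0.40785 − (0.00000)/(-0.01803) = 0.40797

0.408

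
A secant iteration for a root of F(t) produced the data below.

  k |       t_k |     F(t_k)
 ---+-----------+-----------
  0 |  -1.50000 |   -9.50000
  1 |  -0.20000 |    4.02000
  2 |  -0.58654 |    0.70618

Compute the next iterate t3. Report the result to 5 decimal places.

-0.66891

t3 = -0.58654 − 0.70618·(-0.58654 − (-0.20000)) / (0.70618 − 4.02000)
   = -0.58654 − (-0.2729668)/(-3.3138200) = -0.6689123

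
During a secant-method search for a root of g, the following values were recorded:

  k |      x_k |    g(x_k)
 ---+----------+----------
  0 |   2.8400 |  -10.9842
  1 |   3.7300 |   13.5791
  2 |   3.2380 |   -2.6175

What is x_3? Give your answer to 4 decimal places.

x_3 = 3.2380 − (-2.6175)·(3.2380 − 3.7300) / (-2.6175 − 13.5791)
   = 3.2380 − (1.287810)/(-16.196600) = 3.317511

3.3175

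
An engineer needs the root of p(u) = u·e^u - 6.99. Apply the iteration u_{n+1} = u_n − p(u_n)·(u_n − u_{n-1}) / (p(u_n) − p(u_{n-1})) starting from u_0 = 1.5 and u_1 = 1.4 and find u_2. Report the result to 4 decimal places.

1.5256

p(1.5) = -0.267466, p(1.4) = -1.312720
u_2 = 1.400000 − (-1.312720)·(1.400000 − 1.500000) / (-1.312720 − (-0.267466)) = 1.400000 − (0.131272)/(-1.045254) = 1.525589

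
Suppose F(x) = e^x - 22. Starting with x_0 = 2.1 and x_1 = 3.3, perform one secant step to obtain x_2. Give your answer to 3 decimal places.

F(2.1) = -13.83383, F(3.3) = 5.11264
x_2 = 3.30000 − 5.11264·(3.30000 − 2.10000) / (5.11264 − (-13.83383)) = 3.30000 − (6.13517)/(18.94647) = 2.97618

2.976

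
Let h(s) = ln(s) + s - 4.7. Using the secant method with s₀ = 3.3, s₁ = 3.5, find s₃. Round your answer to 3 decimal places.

3.459

h(3.3) = -0.20608, h(3.5) = 0.05276
s₂ = 3.50000 − 0.05276·(3.50000 − 3.30000) / (0.05276 − (-0.20608)) = 3.50000 − (0.01055)/(0.25884) = 3.45923
h(3.45923) = 0.00028
s₃ = 3.45923 − 0.00028·(3.45923 − 3.50000) / (0.00028 − 0.05276) = 3.45923 − (-0.00001)/(-0.05249) = 3.45902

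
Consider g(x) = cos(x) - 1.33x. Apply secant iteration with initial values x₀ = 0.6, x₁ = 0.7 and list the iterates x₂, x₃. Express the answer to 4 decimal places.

0.6141, 0.6144

g(0.6) = 0.027336, g(0.7) = -0.166158
x₂ = 0.700000 − (-0.166158)·(0.700000 − 0.600000) / (-0.166158 − 0.027336) = 0.700000 − (-0.016616)/(-0.193493) = 0.614127
g(0.614127) = 0.000487
x₃ = 0.614127 − 0.000487·(0.614127 − 0.700000) / (0.000487 − (-0.166158)) = 0.614127 − (-0.000042)/(0.166645) = 0.614378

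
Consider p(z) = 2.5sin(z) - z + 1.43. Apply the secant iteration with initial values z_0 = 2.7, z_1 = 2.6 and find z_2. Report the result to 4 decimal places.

2.6371

p(2.7) = -0.201550, p(2.6) = 0.118753
z_2 = 2.600000 − 0.118753·(2.600000 − 2.700000) / (0.118753 − (-0.201550)) = 2.600000 − (-0.011875)/(0.320304) = 2.637075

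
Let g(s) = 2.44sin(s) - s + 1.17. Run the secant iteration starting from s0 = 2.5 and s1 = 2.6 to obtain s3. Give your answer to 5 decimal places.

2.54362

g(2.5) = 0.1302720, g(2.6) = -0.1721767
s2 = 2.6000000 − (-0.1721767)·(2.6000000 − 2.5000000) / (-0.1721767 − 0.1302720) = 2.6000000 − (-0.0172177)/(-0.3024487) = 2.5430724
g(2.5430724) = 0.0016737
s3 = 2.5430724 − 0.0016737·(2.5430724 − 2.6000000) / (0.0016737 − (-0.1721767)) = 2.5430724 − (-0.0000953)/(0.1738503) = 2.5436205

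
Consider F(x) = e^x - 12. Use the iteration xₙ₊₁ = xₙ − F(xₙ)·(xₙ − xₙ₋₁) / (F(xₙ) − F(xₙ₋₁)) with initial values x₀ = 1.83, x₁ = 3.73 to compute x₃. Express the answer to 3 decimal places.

F(1.83) = -5.76611, F(3.73) = 29.67911
x₂ = 3.73000 − 29.67911·(3.73000 − 1.83000) / (29.67911 − (-5.76611)) = 3.73000 − (56.39031)/(35.44522) = 2.13909
F(2.13909) = -3.50833
x₃ = 2.13909 − (-3.50833)·(2.13909 − 3.73000) / (-3.50833 − 29.67911) = 2.13909 − (5.58145)/(-33.18744) = 2.30727

2.307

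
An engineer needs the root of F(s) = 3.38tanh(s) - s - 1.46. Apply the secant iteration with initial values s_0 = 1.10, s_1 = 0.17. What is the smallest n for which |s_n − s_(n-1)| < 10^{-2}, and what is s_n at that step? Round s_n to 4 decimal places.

F(1.10) = 0.145687, F(0.17) = -1.060872
s_2 = 0.170000 − (-1.060872)·(-0.930000)/(-1.206559) = 0.987707;  |Δ| = 0.817707
F(0.987707) = 0.108867
s_3 = 0.987707 − 0.108867·(0.817707)/(1.169739) = 0.911603;  |Δ| = 0.076103
F(0.911603) = 0.068422
s_4 = 0.911603 − 0.068422·(-0.076103)/(-0.040445) = 0.782858;  |Δ| = 0.128745
F(0.782858) = -0.031175
s_5 = 0.782858 − (-0.031175)·(-0.128745)/(-0.099596) = 0.823157;  |Δ| = 0.040298
F(0.823157) = 0.004375
s_6 = 0.823157 − 0.004375·(0.040298)/(0.035549) = 0.818198;  |Δ| = 0.004959
|s_6 − s_5| = 0.004959 < 10^{-2}

n = 6, s_n = 0.8182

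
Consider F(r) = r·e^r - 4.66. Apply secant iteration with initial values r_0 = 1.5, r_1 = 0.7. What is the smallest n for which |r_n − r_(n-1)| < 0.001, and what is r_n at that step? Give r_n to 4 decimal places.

n = 6, r_n = 1.2868

F(1.5) = 2.062534, F(0.7) = -3.250373
r_2 = 0.700000 − (-3.250373)·(-0.800000)/(-5.312907) = 1.189430;  |Δ| = 0.489430
F(1.189430) = -0.752471
r_3 = 1.189430 − (-0.752471)·(0.489430)/(2.497902) = 1.336867;  |Δ| = 0.147437
F(1.336867) = 0.429585
r_4 = 1.336867 − 0.429585·(0.147437)/(1.182056) = 1.283286;  |Δ| = 0.053582
F(1.283286) = -0.029295
r_5 = 1.283286 − (-0.029295)·(-0.053582)/(-0.458879) = 1.286706;  |Δ| = 0.003421
F(1.286706) = -0.001042
r_6 = 1.286706 − (-0.001042)·(0.003421)/(0.028253) = 1.286832;  |Δ| = 0.000126
|r_6 − r_5| = 0.000126 < 0.001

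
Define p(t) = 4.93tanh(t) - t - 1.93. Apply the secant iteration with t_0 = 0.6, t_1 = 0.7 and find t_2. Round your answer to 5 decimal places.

0.54926

p(0.6) = 0.1176544, p(0.7) = 0.3495331
t_2 = 0.7000000 − 0.3495331·(0.7000000 − 0.6000000) / (0.3495331 − 0.1176544) = 0.7000000 − (0.0349533)/(0.2318788) = 0.5492604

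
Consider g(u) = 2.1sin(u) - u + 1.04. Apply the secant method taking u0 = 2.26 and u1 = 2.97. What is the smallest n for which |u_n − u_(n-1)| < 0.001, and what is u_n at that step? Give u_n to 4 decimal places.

g(2.26) = 0.400681, g(2.97) = -1.571421
u2 = 2.970000 − (-1.571421)·(0.710000)/(-1.972102) = 2.404254;  |Δ| = 0.565746
g(2.404254) = 0.047619
u3 = 2.404254 − 0.047619·(-0.565746)/(1.619040) = 2.420893;  |Δ| = 0.016640
g(2.420893) = 0.004918
u4 = 2.420893 − 0.004918·(0.016640)/(-0.042701) = 2.422810;  |Δ| = 0.001916
g(2.422810) = -0.000025
u5 = 2.422810 − (-0.000025)·(0.001916)/(-0.004943) = 2.422800;  |Δ| = 0.000010
|u5 − u4| = 0.000010 < 0.001

n = 5, u_n = 2.4228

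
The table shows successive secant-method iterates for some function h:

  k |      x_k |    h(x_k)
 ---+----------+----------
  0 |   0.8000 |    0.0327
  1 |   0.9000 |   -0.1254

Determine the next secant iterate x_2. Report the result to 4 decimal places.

0.8207

x_2 = 0.9000 − (-0.1254)·(0.9000 − 0.8000) / (-0.1254 − 0.0327)
   = 0.9000 − (-0.012540)/(-0.158100) = 0.820683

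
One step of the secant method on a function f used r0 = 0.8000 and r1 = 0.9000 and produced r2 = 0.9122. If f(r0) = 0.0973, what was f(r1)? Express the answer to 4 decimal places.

0.0106

The secant line through (0.8000, 0.0973) and (0.9000, f(r1)) crosses zero at r2 = 0.9122.
So (0.8000, 0.0973), (0.9000, f(r1)), (0.9122, 0) are collinear:
f(r1) = 0.0973 · (0.9000 − 0.9122) / (0.8000 − 0.9122) = 0.0973 · (-0.012200)/(-0.112200) = 0.010580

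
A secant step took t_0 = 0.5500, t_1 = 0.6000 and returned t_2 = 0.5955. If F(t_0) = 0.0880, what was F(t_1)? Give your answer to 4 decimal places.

-0.0087

The secant line through (0.5500, 0.0880) and (0.6000, F(t_1)) crosses zero at t_2 = 0.5955.
So (0.5500, 0.0880), (0.6000, F(t_1)), (0.5955, 0) are collinear:
F(t_1) = 0.0880 · (0.6000 − 0.5955) / (0.5500 − 0.5955) = 0.0880 · (0.004500)/(-0.045500) = -0.008703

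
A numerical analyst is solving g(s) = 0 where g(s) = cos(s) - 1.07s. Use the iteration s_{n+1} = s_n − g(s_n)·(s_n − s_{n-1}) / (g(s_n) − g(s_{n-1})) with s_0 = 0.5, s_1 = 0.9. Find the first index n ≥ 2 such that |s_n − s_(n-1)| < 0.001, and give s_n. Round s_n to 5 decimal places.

n = 4, s_n = 0.70922

g(0.5) = 0.3425826, g(0.9) = -0.3413900
s_2 = 0.9000000 − (-0.3413900)·(0.4000000)/(-0.6839726) = 0.7003487;  |Δ| = 0.1996513
g(0.7003487) = 0.0152444
s_3 = 0.7003487 − 0.0152444·(-0.1996513)/(0.3566344) = 0.7088828;  |Δ| = 0.0085341
g(0.7088828) = 0.0005850
s_4 = 0.7088828 − 0.0005850·(0.0085341)/(-0.0146594) = 0.7092234;  |Δ| = 0.0003406
|s_4 − s_3| = 0.0003406 < 0.001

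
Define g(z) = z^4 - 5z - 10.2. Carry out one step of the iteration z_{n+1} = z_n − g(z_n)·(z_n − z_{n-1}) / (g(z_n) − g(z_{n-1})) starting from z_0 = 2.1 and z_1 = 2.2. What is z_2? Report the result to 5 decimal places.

g(2.1) = -1.2519000, g(2.2) = 2.2256000
z_2 = 2.2000000 − 2.2256000·(2.2000000 − 2.1000000) / (2.2256000 − (-1.2519000)) = 2.2000000 − (0.2225600)/(3.4775000) = 2.1360000

2.13600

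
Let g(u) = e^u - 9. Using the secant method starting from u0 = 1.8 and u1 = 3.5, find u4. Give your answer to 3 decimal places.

g(1.8) = -2.95035, g(3.5) = 24.11545
u2 = 3.50000 − 24.11545·(3.50000 − 1.80000) / (24.11545 − (-2.95035)) = 3.50000 − (40.99627)/(27.06580) = 1.98531
g(1.98531) = -1.71869
u3 = 1.98531 − (-1.71869)·(1.98531 − 3.50000) / (-1.71869 − 24.11545) = 1.98531 − (2.60327)/(-25.83414) = 2.08608
g(2.08608) = -0.94672
u4 = 2.08608 − (-0.94672)·(2.08608 − 1.98531) / (-0.94672 − (-1.71869)) = 2.08608 − (-0.09540)/(0.77197) = 2.20966

2.210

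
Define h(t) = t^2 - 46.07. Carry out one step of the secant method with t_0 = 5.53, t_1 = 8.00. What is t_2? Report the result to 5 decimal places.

6.67480

h(5.53) = -15.4891000, h(8.00) = 17.9300000
t_2 = 8.0000000 − 17.9300000·(8.0000000 − 5.5300000) / (17.9300000 − (-15.4891000)) = 8.0000000 − (44.2871000)/(33.4191000) = 6.6747967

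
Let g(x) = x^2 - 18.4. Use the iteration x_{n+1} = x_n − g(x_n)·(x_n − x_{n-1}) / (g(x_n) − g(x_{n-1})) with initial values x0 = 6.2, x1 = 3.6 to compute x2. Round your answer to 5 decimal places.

g(6.2) = 20.0400000, g(3.6) = -5.4400000
x2 = 3.6000000 − (-5.4400000)·(3.6000000 − 6.2000000) / (-5.4400000 − 20.0400000) = 3.6000000 − (14.1440000)/(-25.4800000) = 4.1551020

4.15510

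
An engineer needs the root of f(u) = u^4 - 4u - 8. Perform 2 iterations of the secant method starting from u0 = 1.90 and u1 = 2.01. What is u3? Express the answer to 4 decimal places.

f(1.90) = -2.567900, f(2.01) = 0.282408
u2 = 2.010000 − 0.282408·(2.010000 − 1.900000) / (0.282408 − (-2.567900)) = 2.010000 − (0.031065)/(2.850308) = 1.999101
f(1.999101) = -0.025146
u3 = 1.999101 − (-0.025146)·(1.999101 − 2.010000) / (-0.025146 − 0.282408) = 1.999101 − (0.000274)/(-0.307554) = 1.999992

2.0000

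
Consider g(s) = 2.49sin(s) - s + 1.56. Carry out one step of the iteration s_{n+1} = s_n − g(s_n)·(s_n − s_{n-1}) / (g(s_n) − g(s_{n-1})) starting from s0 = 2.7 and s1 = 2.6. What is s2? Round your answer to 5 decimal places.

g(2.7) = -0.0758241, g(2.6) = 0.2435984
s2 = 2.6000000 − 0.2435984·(2.6000000 − 2.7000000) / (0.2435984 − (-0.0758241)) = 2.6000000 − (-0.0243598)/(0.3194225) = 2.6762621

2.67626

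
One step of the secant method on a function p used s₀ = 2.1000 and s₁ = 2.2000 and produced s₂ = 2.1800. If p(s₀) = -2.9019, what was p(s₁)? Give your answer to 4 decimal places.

0.7255

The secant line through (2.1000, -2.9019) and (2.2000, p(s₁)) crosses zero at s₂ = 2.1800.
So (2.1000, -2.9019), (2.2000, p(s₁)), (2.1800, 0) are collinear:
p(s₁) = -2.9019 · (2.2000 − 2.1800) / (2.1000 − 2.1800) = -2.9019 · (0.020000)/(-0.080000) = 0.725475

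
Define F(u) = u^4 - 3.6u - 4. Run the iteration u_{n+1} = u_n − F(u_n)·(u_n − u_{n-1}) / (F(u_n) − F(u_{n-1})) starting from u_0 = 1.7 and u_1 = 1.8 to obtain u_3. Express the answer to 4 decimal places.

1.7991

F(1.7) = -1.767900, F(1.8) = 0.017600
u_2 = 1.800000 − 0.017600·(1.800000 − 1.700000) / (0.017600 − (-1.767900)) = 1.800000 − (0.001760)/(1.785500) = 1.799014
F(1.799014) = -0.001827
u_3 = 1.799014 − (-0.001827)·(1.799014 − 1.800000) / (-0.001827 − 0.017600) = 1.799014 − (0.000002)/(-0.019427) = 1.799107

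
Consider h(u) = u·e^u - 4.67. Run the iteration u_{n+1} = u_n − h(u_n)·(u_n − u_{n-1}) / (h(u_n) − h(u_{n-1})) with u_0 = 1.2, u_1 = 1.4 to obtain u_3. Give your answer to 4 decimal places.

1.2875

h(1.2) = -0.685860, h(1.4) = 1.007280
u_2 = 1.400000 − 1.007280·(1.400000 − 1.200000) / (1.007280 − (-0.685860)) = 1.400000 − (0.201456)/(1.693140) = 1.281016
h(1.281016) = -0.057961
u_3 = 1.281016 − (-0.057961)·(1.281016 − 1.400000) / (-0.057961 − 1.007280) = 1.281016 − (0.006896)/(-1.065241) = 1.287490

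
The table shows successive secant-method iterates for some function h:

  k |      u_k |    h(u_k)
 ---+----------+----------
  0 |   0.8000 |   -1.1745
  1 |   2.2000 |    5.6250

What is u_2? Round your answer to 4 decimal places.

u_2 = 2.2000 − 5.6250·(2.2000 − 0.8000) / (5.6250 − (-1.1745))
   = 2.2000 − (7.875000)/(6.799500) = 1.041827

1.0418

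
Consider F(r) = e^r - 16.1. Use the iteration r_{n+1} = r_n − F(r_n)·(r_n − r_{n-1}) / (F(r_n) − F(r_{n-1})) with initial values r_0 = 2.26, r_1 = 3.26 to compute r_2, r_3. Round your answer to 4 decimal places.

2.6558, 2.7511

F(2.26) = -6.516911, F(3.26) = 9.949537
r_2 = 3.260000 − 9.949537·(3.260000 − 2.260000) / (9.949537 − (-6.516911)) = 3.260000 − (9.949537)/(16.466448) = 2.655769
F(2.655769) = -1.864070
r_3 = 2.655769 − (-1.864070)·(2.655769 − 3.260000) / (-1.864070 − 9.949537) = 2.655769 − (1.126329)/(-11.813607) = 2.751111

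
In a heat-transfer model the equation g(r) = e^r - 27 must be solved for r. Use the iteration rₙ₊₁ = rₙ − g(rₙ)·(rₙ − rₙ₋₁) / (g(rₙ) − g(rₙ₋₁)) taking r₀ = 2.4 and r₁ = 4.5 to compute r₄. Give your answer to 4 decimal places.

3.3593

g(2.4) = -15.976824, g(4.5) = 63.017131
r₂ = 4.500000 − 63.017131·(4.500000 − 2.400000) / (63.017131 − (-15.976824)) = 4.500000 − (132.335976)/(78.993955) = 2.824733
g(2.824733) = -10.143558
r₃ = 2.824733 − (-10.143558)·(2.824733 − 4.500000) / (-10.143558 − 63.017131) = 2.824733 − (16.993170)/(-73.160690) = 3.057005
g(3.057005) = -5.736229
r₄ = 3.057005 − (-5.736229)·(3.057005 − 2.824733) / (-5.736229 − (-10.143558)) = 3.057005 − (-1.332365)/(4.407330) = 3.359311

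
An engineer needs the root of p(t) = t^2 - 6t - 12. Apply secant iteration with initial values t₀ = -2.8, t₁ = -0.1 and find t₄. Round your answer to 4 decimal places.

p(-2.8) = 12.640000, p(-0.1) = -11.390000
t₂ = -0.100000 − (-11.390000)·(-0.100000 − (-2.800000)) / (-11.390000 − 12.640000) = -0.100000 − (-30.753000)/(-24.030000) = -1.379775
p(-1.379775) = -1.817568
t₃ = -1.379775 − (-1.817568)·(-1.379775 − (-0.100000)) / (-1.817568 − (-11.390000)) = -1.379775 − (2.326079)/(9.572432) = -1.622773
p(-1.622773) = 0.370030
t₄ = -1.622773 − 0.370030·(-1.622773 − (-1.379775)) / (0.370030 − (-1.817568)) = -1.622773 − (-0.089917)/(2.187599) = -1.581670

-1.5817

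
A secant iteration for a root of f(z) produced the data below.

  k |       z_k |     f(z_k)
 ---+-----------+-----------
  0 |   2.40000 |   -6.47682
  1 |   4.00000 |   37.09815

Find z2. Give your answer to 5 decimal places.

z2 = 4.00000 − 37.09815·(4.00000 − 2.40000) / (37.09815 − (-6.47682))
   = 4.00000 − (59.3570400)/(43.5749700) = 2.6378180

2.63782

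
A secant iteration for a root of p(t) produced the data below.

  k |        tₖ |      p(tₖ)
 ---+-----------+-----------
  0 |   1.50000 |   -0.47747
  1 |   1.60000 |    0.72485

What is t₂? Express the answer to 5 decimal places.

1.53971

t₂ = 1.60000 − 0.72485·(1.60000 − 1.50000) / (0.72485 − (-0.47747))
   = 1.60000 − (0.0724850)/(1.2023200) = 1.5397124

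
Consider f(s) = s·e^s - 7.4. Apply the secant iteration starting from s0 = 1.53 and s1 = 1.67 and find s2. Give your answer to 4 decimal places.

1.5559

f(1.53) = -0.334189, f(1.67) = 1.471320
s2 = 1.670000 − 1.471320·(1.670000 − 1.530000) / (1.471320 − (-0.334189)) = 1.670000 − (0.205985)/(1.805510) = 1.555913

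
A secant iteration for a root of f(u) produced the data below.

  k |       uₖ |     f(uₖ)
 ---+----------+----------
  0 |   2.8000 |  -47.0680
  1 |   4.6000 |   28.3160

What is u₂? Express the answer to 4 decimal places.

3.9239

u₂ = 4.6000 − 28.3160·(4.6000 − 2.8000) / (28.3160 − (-47.0680))
   = 4.6000 − (50.968800)/(75.384000) = 3.923878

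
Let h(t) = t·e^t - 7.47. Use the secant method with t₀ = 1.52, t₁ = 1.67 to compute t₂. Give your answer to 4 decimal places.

h(1.52) = -0.520218, h(1.67) = 1.401320
t₂ = 1.670000 − 1.401320·(1.670000 − 1.520000) / (1.401320 − (-0.520218)) = 1.670000 − (0.210198)/(1.921538) = 1.560609

1.5606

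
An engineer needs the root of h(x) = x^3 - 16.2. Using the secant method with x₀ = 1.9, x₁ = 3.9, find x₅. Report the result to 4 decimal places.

h(1.9) = -9.341000, h(3.9) = 43.119000
x₂ = 3.900000 − 43.119000·(3.900000 − 1.900000) / (43.119000 − (-9.341000)) = 3.900000 − (86.238000)/(52.460000) = 2.256119
h(2.256119) = -4.716191
x₃ = 2.256119 − (-4.716191)·(2.256119 − 3.900000) / (-4.716191 − 43.119000) = 2.256119 − (7.752856)/(-47.835191) = 2.418193
h(2.418193) = -2.059231
x₄ = 2.418193 − (-2.059231)·(2.418193 − 2.256119) / (-2.059231 − (-4.716191)) = 2.418193 − (-0.333748)/(2.656959) = 2.543806
h(2.543806) = 0.260843
x₅ = 2.543806 − 0.260843·(2.543806 − 2.418193) / (0.260843 − (-2.059231)) = 2.543806 − (0.032765)/(2.320074) = 2.529684

2.5297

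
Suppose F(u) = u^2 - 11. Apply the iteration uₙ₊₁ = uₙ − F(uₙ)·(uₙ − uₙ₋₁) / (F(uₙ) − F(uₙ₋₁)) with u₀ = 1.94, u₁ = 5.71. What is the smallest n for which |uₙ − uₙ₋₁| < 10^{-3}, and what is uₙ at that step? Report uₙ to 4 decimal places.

F(1.94) = -7.236400, F(5.71) = 21.604100
u₂ = 5.710000 − 21.604100·(3.770000)/(28.840500) = 2.885935;  |Δ| = 2.824065
F(2.885935) = -2.671381
u₃ = 2.885935 − (-2.671381)·(-2.824065)/(-24.275481) = 3.196707;  |Δ| = 0.310773
F(3.196707) = -0.781063
u₄ = 3.196707 − (-0.781063)·(0.310773)/(1.890319) = 3.325116;  |Δ| = 0.128408
F(3.325116) = 0.056395
u₅ = 3.325116 − 0.056395·(0.128408)/(0.837457) = 3.316469;  |Δ| = 0.008647
F(3.316469) = -0.001036
u₆ = 3.316469 − (-0.001036)·(-0.008647)/(-0.057430) = 3.316625;  |Δ| = 0.000156
|u₆ − u₅| = 0.000156 < 10^{-3}

n = 6, uₙ = 3.3166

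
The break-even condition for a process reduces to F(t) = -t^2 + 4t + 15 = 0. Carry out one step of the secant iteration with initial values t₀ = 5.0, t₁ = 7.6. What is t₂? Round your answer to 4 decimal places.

6.1628

F(5.0) = 10.000000, F(7.6) = -12.360000
t₂ = 7.600000 − (-12.360000)·(7.600000 − 5.000000) / (-12.360000 − 10.000000) = 7.600000 − (-32.136000)/(-22.360000) = 6.162791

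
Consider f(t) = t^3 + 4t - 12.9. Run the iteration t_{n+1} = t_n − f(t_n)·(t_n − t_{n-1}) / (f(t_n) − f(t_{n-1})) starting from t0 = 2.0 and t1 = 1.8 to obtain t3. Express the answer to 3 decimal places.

1.790

f(2.0) = 3.10000, f(1.8) = 0.13200
t2 = 1.80000 − 0.13200·(1.80000 − 2.00000) / (0.13200 − 3.10000) = 1.80000 − (-0.02640)/(-2.96800) = 1.79111
f(1.79111) = 0.01039
t3 = 1.79111 − 0.01039·(1.79111 − 1.80000) / (0.01039 − 0.13200) = 1.79111 − (-0.00009)/(-0.12161) = 1.79035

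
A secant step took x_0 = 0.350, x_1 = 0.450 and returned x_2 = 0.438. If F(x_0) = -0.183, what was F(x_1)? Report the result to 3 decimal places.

The secant line through (0.350, -0.183) and (0.450, F(x_1)) crosses zero at x_2 = 0.438.
So (0.350, -0.183), (0.450, F(x_1)), (0.438, 0) are collinear:
F(x_1) = -0.183 · (0.450 − 0.438) / (0.350 − 0.438) = -0.183 · (0.01200)/(-0.08800) = 0.02495

0.025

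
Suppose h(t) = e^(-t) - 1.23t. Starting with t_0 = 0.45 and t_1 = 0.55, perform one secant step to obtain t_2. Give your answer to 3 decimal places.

h(0.45) = 0.08413, h(0.55) = -0.09955
t_2 = 0.55000 − (-0.09955)·(0.55000 − 0.45000) / (-0.09955 − 0.08413) = 0.55000 − (-0.00996)/(-0.18368) = 0.49580

0.496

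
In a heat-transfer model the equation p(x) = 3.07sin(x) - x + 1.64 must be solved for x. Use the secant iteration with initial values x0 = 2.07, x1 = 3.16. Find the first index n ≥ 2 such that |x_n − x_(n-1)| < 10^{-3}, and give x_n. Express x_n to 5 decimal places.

n = 5, x_n = 2.76604

p(2.07) = 2.2653497, p(3.16) = -1.5765074
x2 = 3.1600000 − (-1.5765074)·(1.0900000)/(-3.8418570) = 2.7127181;  |Δ| = 0.4472819
p(2.7127181) = 0.2039338
x3 = 2.7127181 − 0.2039338·(-0.4472819)/(1.7804411) = 2.7639503;  |Δ| = 0.0512322
p(2.7639503) = 0.0080507
x4 = 2.7639503 − 0.0080507·(0.0512322)/(-0.1958831) = 2.7660559;  |Δ| = 0.0021056
p(2.7660559) = -0.0000662
x5 = 2.7660559 − (-0.0000662)·(0.0021056)/(-0.0081169) = 2.7660388;  |Δ| = 0.0000172
|x5 − x4| = 0.0000172 < 10^{-3}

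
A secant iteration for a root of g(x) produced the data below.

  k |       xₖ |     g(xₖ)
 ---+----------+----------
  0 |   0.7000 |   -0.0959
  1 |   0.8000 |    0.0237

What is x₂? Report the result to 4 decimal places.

x₂ = 0.8000 − 0.0237·(0.8000 − 0.7000) / (0.0237 − (-0.0959))
   = 0.8000 − (0.002370)/(0.119600) = 0.780184

0.7802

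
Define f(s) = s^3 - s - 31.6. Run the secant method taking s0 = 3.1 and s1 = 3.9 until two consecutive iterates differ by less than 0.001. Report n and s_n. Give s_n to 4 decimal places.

f(3.1) = -4.909000, f(3.9) = 23.819000
s2 = 3.900000 − 23.819000·(0.800000)/(28.728000) = 3.236703;  |Δ| = 0.663297
f(3.236703) = -0.928209
s3 = 3.236703 − (-0.928209)·(-0.663297)/(-24.747209) = 3.261582;  |Δ| = 0.024879
f(3.261582) = -0.165156
s4 = 3.261582 − (-0.165156)·(0.024879)/(0.763053) = 3.266966;  |Δ| = 0.005385
f(3.266966) = 0.001591
s5 = 3.266966 − 0.001591·(0.005385)/(0.166748) = 3.266915;  |Δ| = 0.000051
|s5 − s4| = 0.000051 < 0.001

n = 5, s_n = 3.2669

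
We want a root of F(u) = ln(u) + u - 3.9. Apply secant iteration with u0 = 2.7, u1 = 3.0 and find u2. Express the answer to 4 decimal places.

F(2.7) = -0.206748, F(3.0) = 0.198612
u2 = 3.000000 − 0.198612·(3.000000 − 2.700000) / (0.198612 − (-0.206748)) = 3.000000 − (0.059584)/(0.405361) = 2.853011

2.8530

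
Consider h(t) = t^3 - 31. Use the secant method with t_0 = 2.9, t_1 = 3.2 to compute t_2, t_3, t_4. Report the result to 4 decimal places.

h(2.9) = -6.611000, h(3.2) = 1.768000
t_2 = 3.200000 − 1.768000·(3.200000 − 2.900000) / (1.768000 − (-6.611000)) = 3.200000 − (0.530400)/(8.379000) = 3.136699
h(3.136699) = -0.138396
t_3 = 3.136699 − (-0.138396)·(3.136699 − 3.200000) / (-0.138396 − 1.768000) = 3.136699 − (0.008761)/(-1.906396) = 3.141294
h(3.141294) = -0.002557
t_4 = 3.141294 − (-0.002557)·(3.141294 − 3.136699) / (-0.002557 − (-0.138396)) = 3.141294 − (-0.000012)/(0.135839) = 3.141381

3.1367, 3.1413, 3.1414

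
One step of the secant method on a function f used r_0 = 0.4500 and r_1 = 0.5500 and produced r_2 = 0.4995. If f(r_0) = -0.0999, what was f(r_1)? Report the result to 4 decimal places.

0.1019

The secant line through (0.4500, -0.0999) and (0.5500, f(r_1)) crosses zero at r_2 = 0.4995.
So (0.4500, -0.0999), (0.5500, f(r_1)), (0.4995, 0) are collinear:
f(r_1) = -0.0999 · (0.5500 − 0.4995) / (0.4500 − 0.4995) = -0.0999 · (0.050500)/(-0.049500) = 0.101918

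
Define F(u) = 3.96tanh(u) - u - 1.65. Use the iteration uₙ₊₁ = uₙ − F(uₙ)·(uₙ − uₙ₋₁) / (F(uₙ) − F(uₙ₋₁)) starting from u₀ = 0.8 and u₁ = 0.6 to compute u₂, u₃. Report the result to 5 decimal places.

0.68141, 0.67277

F(0.8) = 0.1795856, F(0.6) = -0.1232837
u₂ = 0.6000000 − (-0.1232837)·(0.6000000 − 0.8000000) / (-0.1232837 − 0.1795856) = 0.6000000 − (0.0246567)/(-0.3028693) = 0.6814105
F(0.6814105) = 0.0146345
u₃ = 0.6814105 − 0.0146345·(0.6814105 − 0.6000000) / (0.0146345 − (-0.1232837)) = 0.6814105 − (0.0011914)/(0.1379182) = 0.6727720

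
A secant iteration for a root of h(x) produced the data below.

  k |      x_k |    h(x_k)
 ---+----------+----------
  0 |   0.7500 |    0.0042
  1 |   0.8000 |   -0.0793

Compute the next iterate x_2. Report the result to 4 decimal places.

x_2 = 0.8000 − (-0.0793)·(0.8000 − 0.7500) / (-0.0793 − 0.0042)
   = 0.8000 − (-0.003965)/(-0.083500) = 0.752515

0.7525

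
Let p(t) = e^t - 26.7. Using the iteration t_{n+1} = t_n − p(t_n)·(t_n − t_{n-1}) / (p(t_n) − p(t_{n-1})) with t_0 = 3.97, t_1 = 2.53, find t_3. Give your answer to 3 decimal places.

p(3.97) = 26.28453, p(2.53) = -14.14649
t_2 = 2.53000 − (-14.14649)·(2.53000 − 3.97000) / (-14.14649 − 26.28453) = 2.53000 − (20.37095)/(-40.43102) = 3.03384
p(3.03384) = -5.92304
t_3 = 3.03384 − (-5.92304)·(3.03384 − 2.53000) / (-5.92304 − (-14.14649)) = 3.03384 − (-2.98429)/(8.22345) = 3.39674

3.397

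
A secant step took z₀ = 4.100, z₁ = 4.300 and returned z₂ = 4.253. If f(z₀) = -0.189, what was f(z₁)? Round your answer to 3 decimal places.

The secant line through (4.100, -0.189) and (4.300, f(z₁)) crosses zero at z₂ = 4.253.
So (4.100, -0.189), (4.300, f(z₁)), (4.253, 0) are collinear:
f(z₁) = -0.189 · (4.300 − 4.253) / (4.100 − 4.253) = -0.189 · (0.04700)/(-0.15300) = 0.05806

0.058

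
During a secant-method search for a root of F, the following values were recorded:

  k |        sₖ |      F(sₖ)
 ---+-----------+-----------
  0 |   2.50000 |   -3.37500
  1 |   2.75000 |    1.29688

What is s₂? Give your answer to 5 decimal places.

s₂ = 2.75000 − 1.29688·(2.75000 − 2.50000) / (1.29688 − (-3.37500))
   = 2.75000 − (0.3242200)/(4.6718800) = 2.6806018

2.68060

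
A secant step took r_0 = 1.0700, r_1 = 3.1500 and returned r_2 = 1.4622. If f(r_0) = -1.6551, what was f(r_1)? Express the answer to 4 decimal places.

The secant line through (1.0700, -1.6551) and (3.1500, f(r_1)) crosses zero at r_2 = 1.4622.
So (1.0700, -1.6551), (3.1500, f(r_1)), (1.4622, 0) are collinear:
f(r_1) = -1.6551 · (3.1500 − 1.4622) / (1.0700 − 1.4622) = -1.6551 · (1.687800)/(-0.392200) = 7.122585

7.1226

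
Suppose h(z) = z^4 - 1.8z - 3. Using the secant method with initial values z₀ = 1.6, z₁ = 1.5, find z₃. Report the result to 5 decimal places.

h(1.6) = 0.6736000, h(1.5) = -0.6375000
z₂ = 1.5000000 − (-0.6375000)·(1.5000000 − 1.6000000) / (-0.6375000 − 0.6736000) = 1.5000000 − (0.0637500)/(-1.3111000) = 1.5486233
h(1.5486233) = -0.0359951
z₃ = 1.5486233 − (-0.0359951)·(1.5486233 − 1.5000000) / (-0.0359951 − (-0.6375000)) = 1.5486233 − (-0.0017502)/(0.6015049) = 1.5515330

1.55153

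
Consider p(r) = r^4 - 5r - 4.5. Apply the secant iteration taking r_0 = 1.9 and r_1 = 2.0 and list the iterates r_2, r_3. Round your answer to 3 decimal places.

1.939, 1.941

p(1.9) = -0.96790, p(2.0) = 1.50000
r_2 = 2.00000 − 1.50000·(2.00000 − 1.90000) / (1.50000 − (-0.96790)) = 2.00000 − (0.15000)/(2.46790) = 1.93922
p(1.93922) = -0.05419
r_3 = 1.93922 − (-0.05419)·(1.93922 − 2.00000) / (-0.05419 − 1.50000) = 1.93922 − (0.00329)/(-1.55419) = 1.94134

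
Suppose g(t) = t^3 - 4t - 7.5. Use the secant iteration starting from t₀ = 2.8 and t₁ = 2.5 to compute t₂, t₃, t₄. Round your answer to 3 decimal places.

g(2.8) = 3.25200, g(2.5) = -1.87500
t₂ = 2.50000 − (-1.87500)·(2.50000 − 2.80000) / (-1.87500 − 3.25200) = 2.50000 − (0.56250)/(-5.12700) = 2.60971
g(2.60971) = -0.16513
t₃ = 2.60971 − (-0.16513)·(2.60971 − 2.50000) / (-0.16513 − (-1.87500)) = 2.60971 − (-0.01812)/(1.70987) = 2.62031
g(2.62031) = 0.00985
t₄ = 2.62031 − 0.00985·(2.62031 − 2.60971) / (0.00985 − (-0.16513)) = 2.62031 − (0.00010)/(0.17498) = 2.61971

2.610, 2.620, 2.620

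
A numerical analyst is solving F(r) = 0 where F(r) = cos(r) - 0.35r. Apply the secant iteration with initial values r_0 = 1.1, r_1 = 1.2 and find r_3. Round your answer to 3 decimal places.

F(1.1) = 0.06860, F(1.2) = -0.05764
r_2 = 1.20000 − (-0.05764)·(1.20000 − 1.10000) / (-0.05764 − 0.06860) = 1.20000 − (-0.00576)/(-0.12624) = 1.15434
F(1.15434) = 0.00051
r_3 = 1.15434 − 0.00051·(1.15434 − 1.20000) / (0.00051 − (-0.05764)) = 1.15434 − (-0.00002)/(0.05815) = 1.15474

1.155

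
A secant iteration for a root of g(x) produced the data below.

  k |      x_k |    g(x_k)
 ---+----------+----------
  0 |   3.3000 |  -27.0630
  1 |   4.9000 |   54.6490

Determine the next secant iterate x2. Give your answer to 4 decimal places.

x2 = 4.9000 − 54.6490·(4.9000 − 3.3000) / (54.6490 − (-27.0630))
   = 4.9000 − (87.438400)/(81.712000) = 3.829920

3.8299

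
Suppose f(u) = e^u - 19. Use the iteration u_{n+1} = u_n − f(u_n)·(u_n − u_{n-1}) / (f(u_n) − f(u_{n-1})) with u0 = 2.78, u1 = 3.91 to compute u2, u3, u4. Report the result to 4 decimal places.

f(2.78) = -2.880979, f(3.91) = 30.898952
u2 = 3.910000 − 30.898952·(3.910000 − 2.780000) / (30.898952 − (-2.880979)) = 3.910000 − (34.915816)/(33.779931) = 2.876374
f(2.876374) = -1.250205
u3 = 2.876374 − (-1.250205)·(2.876374 − 3.910000) / (-1.250205 − 30.898952) = 2.876374 − (1.292244)/(-32.149157) = 2.916569
f(2.916569) = -0.522214
u4 = 2.916569 − (-0.522214)·(2.916569 − 2.876374) / (-0.522214 − (-1.250205)) = 2.916569 − (-0.020991)/(0.727991) = 2.945403

2.8764, 2.9166, 2.9454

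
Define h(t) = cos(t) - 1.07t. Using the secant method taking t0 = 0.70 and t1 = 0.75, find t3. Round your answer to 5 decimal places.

0.70922

h(0.70) = 0.0158422, h(0.75) = -0.0708111
t2 = 0.7500000 − (-0.0708111)·(0.7500000 − 0.7000000) / (-0.0708111 − 0.0158422) = 0.7500000 − (-0.0035406)/(-0.0866533) = 0.7091411
h(0.7091411) = 0.0001404
t3 = 0.7091411 − 0.0001404·(0.7091411 − 0.7500000) / (0.0001404 − (-0.0708111)) = 0.7091411 − (-0.0000057)/(0.0709516) = 0.7092220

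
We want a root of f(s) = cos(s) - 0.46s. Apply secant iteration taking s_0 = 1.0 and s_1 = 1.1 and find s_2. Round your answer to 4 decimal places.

1.0605

f(1.0) = 0.080302, f(1.1) = -0.052404
s_2 = 1.100000 − (-0.052404)·(1.100000 − 1.000000) / (-0.052404 − 0.080302) = 1.100000 − (-0.005240)/(-0.132706) = 1.060511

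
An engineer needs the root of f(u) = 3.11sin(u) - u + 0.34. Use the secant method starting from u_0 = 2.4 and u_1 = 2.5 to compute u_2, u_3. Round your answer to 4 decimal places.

2.4120, 2.4123

f(2.4) = 0.040690, f(2.5) = -0.298752
u_2 = 2.500000 − (-0.298752)·(2.500000 − 2.400000) / (-0.298752 − 0.040690) = 2.500000 − (-0.029875)/(-0.339442) = 2.411987
f(2.411987) = 0.001062
u_3 = 2.411987 − 0.001062·(2.411987 − 2.500000) / (0.001062 − (-0.298752)) = 2.411987 − (-0.000093)/(0.299814) = 2.412299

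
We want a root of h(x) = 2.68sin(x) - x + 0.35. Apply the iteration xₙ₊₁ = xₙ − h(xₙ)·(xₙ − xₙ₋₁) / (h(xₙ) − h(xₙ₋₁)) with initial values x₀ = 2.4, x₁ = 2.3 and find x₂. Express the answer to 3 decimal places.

h(2.4) = -0.23976, h(2.3) = 0.04849
x₂ = 2.30000 − 0.04849·(2.30000 − 2.40000) / (0.04849 − (-0.23976)) = 2.30000 − (-0.00485)/(0.28825) = 2.31682

2.317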